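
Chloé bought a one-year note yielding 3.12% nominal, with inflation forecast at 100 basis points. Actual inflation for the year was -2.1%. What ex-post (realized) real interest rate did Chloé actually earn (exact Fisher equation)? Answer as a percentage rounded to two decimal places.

5.33%

Ex-post: (1 + 0.0312)/(1 − 0.0210) − 1 = 5.3320%
So the realized real rate is 5.33%.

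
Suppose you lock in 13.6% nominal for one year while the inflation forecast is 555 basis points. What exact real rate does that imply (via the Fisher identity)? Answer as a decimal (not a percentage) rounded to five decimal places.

By the Fisher identity, 1 + r = (1 + i)/(1 + π).
1 + r = 1.13600 / 1.05550 = 1.076267
r = 1.076267 − 1 = 7.6267%, i.e. 0.07627.

0.07627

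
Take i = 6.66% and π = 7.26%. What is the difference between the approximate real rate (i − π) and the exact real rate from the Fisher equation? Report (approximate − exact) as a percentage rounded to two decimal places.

Approximate: r ≈ 6.660% − 7.260% = -0.6000%
Exact: (1 + 0.0666)/(1 + 0.0726) − 1 = -0.5594%
Error = -0.6000% − (-0.5594%) = -0.0406% → -0.04%.

-0.04%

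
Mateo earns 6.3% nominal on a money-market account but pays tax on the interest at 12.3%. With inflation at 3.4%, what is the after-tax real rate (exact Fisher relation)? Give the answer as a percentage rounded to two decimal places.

2.06%

After-tax nominal return = 6.3% × (1 − 0.123) = 5.5251%.
1 + r = 1.055251 / 1.03400 = 1.020552
After-tax real rate = 1.020552 − 1 → 2.06%.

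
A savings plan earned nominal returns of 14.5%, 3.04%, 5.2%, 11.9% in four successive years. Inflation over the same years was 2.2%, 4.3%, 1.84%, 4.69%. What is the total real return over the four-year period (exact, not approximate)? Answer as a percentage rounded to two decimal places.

Nominal growth factor = 1.1450 × 1.0304 × 1.0520 × 1.1190 = 1.388856
Price-level growth factor = 1.0220 × 1.0430 × 1.0184 × 1.0469 = 1.136472
Real growth factor = 1.388856 / 1.136472 = 1.222076
Total real return = 1.222076 − 1 → 22.21%.

22.21%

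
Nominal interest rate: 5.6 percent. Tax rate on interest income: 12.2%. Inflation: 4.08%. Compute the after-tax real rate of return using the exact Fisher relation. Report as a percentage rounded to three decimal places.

0.804%

After-tax nominal return = 5.6% × (1 − 0.122) = 4.9168%.
1 + r = 1.049168 / 1.04080 = 1.008040
After-tax real rate = 1.008040 − 1 → 0.804%.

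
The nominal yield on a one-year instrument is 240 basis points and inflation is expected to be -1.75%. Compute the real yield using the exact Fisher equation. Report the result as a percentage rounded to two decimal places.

By the Fisher identity, 1 + r = (1 + i)/(1 + π).
1 + r = 1.02400 / 0.98250 = 1.042239
r = 1.042239 − 1 = 4.2239%, i.e. 4.22%.

4.22%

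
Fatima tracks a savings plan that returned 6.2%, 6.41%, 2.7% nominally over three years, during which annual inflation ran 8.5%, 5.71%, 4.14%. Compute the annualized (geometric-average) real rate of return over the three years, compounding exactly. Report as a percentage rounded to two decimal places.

-0.95%

Compound the nominal returns: 1.0620 × 1.0641 × 1.0270 = 1.16058620.
Compound inflation: 1.0850 × 1.0571 × 1.0414 = 1.19443737.
Deflate: 1.16058620 / 1.19443737 = 0.97165932.
Annualized real rate = 0.97165932^(1/3) − 1 = -0.9538% → -0.95%.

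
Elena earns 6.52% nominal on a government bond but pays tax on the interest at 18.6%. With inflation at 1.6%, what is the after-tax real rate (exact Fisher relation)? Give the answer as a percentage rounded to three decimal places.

After-tax nominal return = 6.52% × (1 − 0.186) = 5.30728%.
1 + r = 1.0530728 / 1.01600 = 1.036489
After-tax real rate = 1.036489 − 1 → 3.649%.

3.649%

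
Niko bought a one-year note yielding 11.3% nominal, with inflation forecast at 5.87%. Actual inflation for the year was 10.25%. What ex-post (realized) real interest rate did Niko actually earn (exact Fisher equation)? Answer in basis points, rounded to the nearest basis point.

Ex-post: (1 + 0.1130)/(1 + 0.1025) − 1 = 0.9524%
So the realized real rate is 95 basis points.

95 basis points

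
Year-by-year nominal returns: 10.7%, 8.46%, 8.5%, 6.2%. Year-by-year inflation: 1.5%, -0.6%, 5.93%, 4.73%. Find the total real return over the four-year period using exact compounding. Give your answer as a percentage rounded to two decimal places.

Nominal growth factor = 1.1070 × 1.0846 × 1.0850 × 1.0620 = 1.383476
Price-level growth factor = 1.0150 × 0.9940 × 1.0593 × 1.0473 = 1.119290
Real growth factor = 1.383476 / 1.119290 = 1.236030
Total real return = 1.236030 − 1 → 23.60%.

23.60%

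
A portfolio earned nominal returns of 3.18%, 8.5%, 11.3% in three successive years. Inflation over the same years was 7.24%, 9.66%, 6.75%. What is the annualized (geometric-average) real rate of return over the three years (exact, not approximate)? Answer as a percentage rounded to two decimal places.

-0.25%

Nominal growth factor = 1.0318 × 1.0850 × 1.1130 = 1.24600684
Price-level growth factor = 1.0724 × 1.0966 × 1.0675 = 1.25537342
Real growth factor = 1.24600684 / 1.25537342 = 0.99253881
Annualized real rate = 0.99253881^(1/3) − 1 = -0.2493% → -0.25%.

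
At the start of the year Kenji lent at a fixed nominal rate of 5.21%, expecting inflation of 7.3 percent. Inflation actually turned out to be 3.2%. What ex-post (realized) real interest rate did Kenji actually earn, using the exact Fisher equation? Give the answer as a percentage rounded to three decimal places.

Ex-post: (1 + 0.0521)/(1 + 0.0320) − 1 = 1.9477%
So the realized real rate is 1.948%.

1.948%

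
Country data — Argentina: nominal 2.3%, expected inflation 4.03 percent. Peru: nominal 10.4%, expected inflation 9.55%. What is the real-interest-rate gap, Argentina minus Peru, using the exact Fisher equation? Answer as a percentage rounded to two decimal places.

Argentina: (1 + 0.0230)/(1 + 0.0403) − 1 = -1.6630%
Peru: (1 + 0.1040)/(1 + 0.0955) − 1 = 0.7759%
Differential = -1.6630% − 0.7759% = -2.4389% → -2.44%.

-2.44%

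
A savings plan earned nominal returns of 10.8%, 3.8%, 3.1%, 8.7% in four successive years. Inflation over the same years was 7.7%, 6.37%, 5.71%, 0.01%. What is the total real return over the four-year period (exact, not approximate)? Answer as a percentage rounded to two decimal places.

Nominal growth factor = 1.1080 × 1.0380 × 1.0310 × 1.0870 = 1.288918
Price-level growth factor = 1.0770 × 1.0637 × 1.0571 × 1.0001 = 1.211140
Real growth factor = 1.288918 / 1.211140 = 1.064219
Total real return = 1.064219 − 1 → 6.42%.

6.42%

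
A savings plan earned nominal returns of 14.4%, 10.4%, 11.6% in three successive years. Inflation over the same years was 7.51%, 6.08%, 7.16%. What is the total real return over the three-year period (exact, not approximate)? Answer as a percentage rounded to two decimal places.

15.33%

Compound the nominal returns: 1.1440 × 1.1040 × 1.1160 = 1.409481.
Compound inflation: 1.0751 × 1.0608 × 1.0716 = 1.222123.
Deflate: 1.409481 / 1.222123 = 1.153305.
Total real return = 1.153305 − 1 → 15.33%.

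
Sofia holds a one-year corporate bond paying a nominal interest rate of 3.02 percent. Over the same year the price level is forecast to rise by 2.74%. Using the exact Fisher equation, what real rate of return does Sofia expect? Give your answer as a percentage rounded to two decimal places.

0.27%

By the Fisher equation, 1 + r = (1 + i)/(1 + π).
1 + r = 1.03020 / 1.02740 = 1.002725
r = 1.002725 − 1 = 0.2725%, i.e. 0.27%.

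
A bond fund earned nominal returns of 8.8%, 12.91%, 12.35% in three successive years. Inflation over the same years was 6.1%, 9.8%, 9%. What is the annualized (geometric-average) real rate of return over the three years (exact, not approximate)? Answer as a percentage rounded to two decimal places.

Compound the nominal returns: 1.0880 × 1.1291 × 1.1235 = 1.38017571.
Compound inflation: 1.0610 × 1.0980 × 1.0900 = 1.26982602.
Deflate: 1.38017571 / 1.26982602 = 1.08690142.
Annualized real rate = 1.08690142^(1/3) − 1 = 2.8166% → 2.82%.

2.82%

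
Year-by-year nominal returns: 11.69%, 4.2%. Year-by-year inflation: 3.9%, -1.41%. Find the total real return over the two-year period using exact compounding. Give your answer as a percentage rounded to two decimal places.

13.61%

Nominal growth factor = 1.1169 × 1.0420 = 1.163810
Price-level growth factor = 1.0390 × 0.9859 = 1.024350
Real growth factor = 1.163810 / 1.024350 = 1.136145
Total real return = 1.136145 − 1 → 13.61%.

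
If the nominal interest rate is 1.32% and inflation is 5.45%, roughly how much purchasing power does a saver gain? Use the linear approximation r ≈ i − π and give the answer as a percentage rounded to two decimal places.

r ≈ i − π = 1.32% − 5.45% = -4.13%.

-4.13%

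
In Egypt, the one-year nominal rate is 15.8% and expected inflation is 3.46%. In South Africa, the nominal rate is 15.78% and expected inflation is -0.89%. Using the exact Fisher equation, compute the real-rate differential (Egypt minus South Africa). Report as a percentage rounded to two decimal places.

Egypt: (1 + 0.1580)/(1 + 0.0346) − 1 = 11.9273%
South Africa: (1 + 0.1578)/(1 − 0.0089) − 1 = 16.8197%
Differential = 11.9273% − 16.8197% = -4.8924% → -4.89%.

-4.89%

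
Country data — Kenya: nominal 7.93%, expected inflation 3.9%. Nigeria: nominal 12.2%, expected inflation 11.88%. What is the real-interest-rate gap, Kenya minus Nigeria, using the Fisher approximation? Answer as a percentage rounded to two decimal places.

3.71%

Kenya: 7.93% − 3.9% = 4.030%
Nigeria: 12.2% − 11.88% = 0.320%
Differential = 3.710% → 3.71%.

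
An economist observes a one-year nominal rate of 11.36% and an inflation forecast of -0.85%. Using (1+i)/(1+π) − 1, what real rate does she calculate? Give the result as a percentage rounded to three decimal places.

12.315%

By the Fisher relation, 1 + r = (1 + i)/(1 + π).
1 + r = 1.11360 / 0.99150 = 1.123147
r = 1.123147 − 1 = 12.3147%, i.e. 12.315%.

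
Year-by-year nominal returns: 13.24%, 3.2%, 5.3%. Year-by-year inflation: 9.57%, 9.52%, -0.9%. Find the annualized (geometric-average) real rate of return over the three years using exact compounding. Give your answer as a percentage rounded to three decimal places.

Compound the nominal returns: 1.1324 × 1.0320 × 1.0530 = 1.23057455.
Compound inflation: 1.0957 × 1.0952 × 0.9910 = 1.18921054.
Deflate: 1.23057455 / 1.18921054 = 1.03478274.
Annualized real rate = 1.03478274^(1/3) − 1 = 1.1462% → 1.146%.

1.146%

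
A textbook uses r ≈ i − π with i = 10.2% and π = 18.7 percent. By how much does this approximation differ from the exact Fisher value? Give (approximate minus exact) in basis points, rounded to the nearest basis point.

-134 basis points

Approximate: r ≈ 10.200% − 18.700% = -8.5000%
Exact: (1 + 0.1020)/(1 + 0.1870) − 1 = -7.1609%
Error = -8.5000% − (-7.1609%) = -1.3391% → -134 basis points.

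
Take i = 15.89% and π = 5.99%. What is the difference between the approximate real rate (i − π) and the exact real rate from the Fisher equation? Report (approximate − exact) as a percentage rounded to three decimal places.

0.559%

Approximate: r ≈ 15.890% − 5.990% = 9.9000%
Exact: (1 + 0.1589)/(1 + 0.0599) − 1 = 9.340504%
Error = 9.9000% − 9.340504% = 0.559496% → 0.559%.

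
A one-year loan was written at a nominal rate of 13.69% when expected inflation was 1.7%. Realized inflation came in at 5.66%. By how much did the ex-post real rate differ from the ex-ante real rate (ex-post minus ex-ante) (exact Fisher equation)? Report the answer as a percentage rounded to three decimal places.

Ex-ante: (1 + 0.1369)/(1 + 0.0170) − 1 = 11.7896%
Ex-post: (1 + 0.1369)/(1 + 0.0566) − 1 = 7.5998%
Difference (ex-post − ex-ante) = -4.1897% → -4.190%.

-4.190%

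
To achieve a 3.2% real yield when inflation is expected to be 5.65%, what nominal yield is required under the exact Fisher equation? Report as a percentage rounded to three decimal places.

9.031%

(1 + i) = (1 + r)(1 + π) = 1.03200 × 1.05650 = 1.090308
i = 1.090308 − 1, so the required nominal rate is 9.031%.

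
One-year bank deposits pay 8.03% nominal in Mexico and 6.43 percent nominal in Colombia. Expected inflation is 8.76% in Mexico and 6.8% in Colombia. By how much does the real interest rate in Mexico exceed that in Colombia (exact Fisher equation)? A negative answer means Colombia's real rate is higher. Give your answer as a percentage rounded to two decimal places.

Mexico: (1 + 0.0803)/(1 + 0.0876) − 1 = -0.6712%
Colombia: (1 + 0.0643)/(1 + 0.0680) − 1 = -0.3464%
Differential = -0.6712% − (-0.3464%) = -0.3248% → -0.32%.

-0.32%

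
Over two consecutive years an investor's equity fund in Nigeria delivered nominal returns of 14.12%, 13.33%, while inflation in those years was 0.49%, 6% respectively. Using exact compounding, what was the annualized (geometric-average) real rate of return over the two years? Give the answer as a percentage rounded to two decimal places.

10.19%

Nominal growth factor = 1.1412 × 1.1333 = 1.29332196
Price-level growth factor = 1.0049 × 1.0600 = 1.06519400
Real growth factor = 1.29332196 / 1.06519400 = 1.21416564
Annualized real rate = 1.21416564^(1/2) − 1 = 10.1892% → 10.19%.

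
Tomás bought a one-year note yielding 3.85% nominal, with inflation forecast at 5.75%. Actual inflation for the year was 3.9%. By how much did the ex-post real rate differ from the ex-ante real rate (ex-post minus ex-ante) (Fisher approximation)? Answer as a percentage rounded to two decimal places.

1.85%

Ex-ante: 3.85% − 5.75% = -1.900%
Ex-post: 3.85% − 3.9% = -0.050%
Difference (ex-post − ex-ante) = 1.8500% → 1.85%.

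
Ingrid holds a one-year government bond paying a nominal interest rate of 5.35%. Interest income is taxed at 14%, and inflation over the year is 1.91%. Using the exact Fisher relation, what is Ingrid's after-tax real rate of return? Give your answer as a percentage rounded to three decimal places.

After-tax nominal return = 5.35% × (1 − 0.14) = 4.6010%.
1 + r = 1.04601 / 1.01910 = 1.026406
After-tax real rate = 1.026406 − 1 → 2.641%.

2.641%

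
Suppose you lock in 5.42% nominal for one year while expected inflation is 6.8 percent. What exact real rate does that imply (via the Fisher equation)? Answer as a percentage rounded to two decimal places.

-1.29%

By the Fisher equation, 1 + r = (1 + i)/(1 + π).
1 + r = 1.05420 / 1.06800 = 0.987079
r = 0.987079 − 1 = -1.2921%, i.e. -1.29%.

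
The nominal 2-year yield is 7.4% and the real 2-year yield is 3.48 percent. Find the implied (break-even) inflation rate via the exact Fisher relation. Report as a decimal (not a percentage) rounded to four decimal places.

(1 + π) = (1 + i)/(1 + r) = 1.07400 / 1.03480 = 1.037882
Break-even inflation = 1.037882 − 1 → 0.0379.

0.0379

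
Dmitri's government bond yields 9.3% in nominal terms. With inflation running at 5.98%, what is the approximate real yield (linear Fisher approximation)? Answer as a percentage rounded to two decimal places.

3.32%

r ≈ i − π = 9.3% − 5.98% = 3.32%.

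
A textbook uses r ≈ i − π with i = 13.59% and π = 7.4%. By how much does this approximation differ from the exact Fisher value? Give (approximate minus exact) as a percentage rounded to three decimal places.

Approximate: r ≈ 13.590% − 7.400% = 6.1900%
Exact: (1 + 0.1359)/(1 + 0.0740) − 1 = 5.763501%
Error = 6.1900% − 5.763501% = 0.426499% → 0.426%.

0.426%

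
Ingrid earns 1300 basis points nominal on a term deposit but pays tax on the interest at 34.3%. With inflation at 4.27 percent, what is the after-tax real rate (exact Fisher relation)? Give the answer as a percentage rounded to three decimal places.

After-tax nominal return = 13% × (1 − 0.343) = 8.5410%.
1 + r = 1.08541 / 1.04270 = 1.040961
After-tax real rate = 1.040961 − 1 → 4.096%.

4.096%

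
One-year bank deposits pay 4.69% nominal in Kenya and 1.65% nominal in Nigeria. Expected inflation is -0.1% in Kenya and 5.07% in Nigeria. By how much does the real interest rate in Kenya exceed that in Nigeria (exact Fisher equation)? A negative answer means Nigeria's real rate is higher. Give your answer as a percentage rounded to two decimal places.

Kenya: (1 + 0.0469)/(1 − 0.0010) − 1 = 4.7948%
Nigeria: (1 + 0.0165)/(1 + 0.0507) − 1 = -3.2550%
Differential = 4.7948% − (-3.2550%) = 8.0498% → 8.05%.

8.05%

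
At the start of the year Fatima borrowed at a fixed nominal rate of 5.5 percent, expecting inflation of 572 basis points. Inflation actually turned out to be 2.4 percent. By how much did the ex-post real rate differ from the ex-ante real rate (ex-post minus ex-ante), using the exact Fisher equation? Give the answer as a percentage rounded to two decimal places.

Ex-ante: (1 + 0.0550)/(1 + 0.0572) − 1 = -0.2081%
Ex-post: (1 + 0.0550)/(1 + 0.0240) − 1 = 3.0273%
Difference (ex-post − ex-ante) = 3.2354% → 3.24%.

3.24%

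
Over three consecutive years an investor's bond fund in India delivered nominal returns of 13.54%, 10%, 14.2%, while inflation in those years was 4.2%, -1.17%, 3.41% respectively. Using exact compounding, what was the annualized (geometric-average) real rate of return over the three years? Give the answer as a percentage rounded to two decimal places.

Compound the nominal returns: 1.1354 × 1.1000 × 1.1420 = 1.42628948.
Compound inflation: 1.0420 × 0.9883 × 1.0341 = 1.06492507.
Deflate: 1.42628948 / 1.06492507 = 1.33933318.
Annualized real rate = 1.33933318^(1/3) − 1 = 10.2291% → 10.23%.

10.23%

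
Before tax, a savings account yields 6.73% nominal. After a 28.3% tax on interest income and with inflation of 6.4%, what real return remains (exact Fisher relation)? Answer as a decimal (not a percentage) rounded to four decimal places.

-0.0148

After-tax nominal return = 6.73% × (1 − 0.283) = 4.82541%.
1 + r = 1.0482541 / 1.06400 = 0.985201
After-tax real rate = 0.985201 − 1 → -0.0148.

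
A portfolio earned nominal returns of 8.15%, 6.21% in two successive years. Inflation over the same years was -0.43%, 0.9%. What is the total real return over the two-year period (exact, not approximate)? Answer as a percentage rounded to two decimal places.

Nominal growth factor = 1.0815 × 1.0621 = 1.148661
Price-level growth factor = 0.9957 × 1.0090 = 1.004661
Real growth factor = 1.148661 / 1.004661 = 1.143332
Total real return = 1.143332 − 1 → 14.33%.

14.33%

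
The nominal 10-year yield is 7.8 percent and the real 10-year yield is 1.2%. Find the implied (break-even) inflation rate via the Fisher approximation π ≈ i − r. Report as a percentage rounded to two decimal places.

π ≈ i − r = 7.8% − 1.2% → 6.60%.

6.60%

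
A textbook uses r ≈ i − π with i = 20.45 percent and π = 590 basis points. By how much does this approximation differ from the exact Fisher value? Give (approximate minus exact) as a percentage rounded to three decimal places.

Approximate: r ≈ 20.450% − 5.900% = 14.5500%
Exact: (1 + 0.2045)/(1 + 0.0590) − 1 = 13.7394%
Error = 14.5500% − 13.7394% = 0.8106% → 0.811%.

0.811%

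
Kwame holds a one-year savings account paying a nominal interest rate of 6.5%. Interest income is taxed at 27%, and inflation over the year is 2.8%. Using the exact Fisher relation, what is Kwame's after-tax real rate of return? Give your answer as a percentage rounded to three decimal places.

1.892%

After-tax nominal return = 6.5% × (1 − 0.27) = 4.7450%.
1 + r = 1.04745 / 1.02800 = 1.018920
After-tax real rate = 1.018920 − 1 → 1.892%.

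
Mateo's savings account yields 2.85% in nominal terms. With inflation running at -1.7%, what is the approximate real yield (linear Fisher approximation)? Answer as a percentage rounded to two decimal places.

r ≈ i − π = 2.85% − (-1.7%) = 4.55%.

4.55%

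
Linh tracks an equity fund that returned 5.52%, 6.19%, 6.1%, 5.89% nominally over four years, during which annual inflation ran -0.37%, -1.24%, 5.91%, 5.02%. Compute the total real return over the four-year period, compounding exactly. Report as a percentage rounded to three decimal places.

15.029%

Compound the nominal returns: 1.0552 × 1.0619 × 1.0610 × 1.0589 = 1.258893.
Compound inflation: 0.9963 × 0.9876 × 1.0591 × 1.0502 = 1.094410.
Deflate: 1.258893 / 1.094410 = 1.150293.
Total real return = 1.150293 − 1 → 15.029%.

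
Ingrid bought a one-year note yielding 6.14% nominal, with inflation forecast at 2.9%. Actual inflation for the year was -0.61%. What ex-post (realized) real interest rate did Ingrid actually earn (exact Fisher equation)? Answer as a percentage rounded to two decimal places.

Ex-post: (1 + 0.0614)/(1 − 0.0061) − 1 = 6.7914%
So the realized real rate is 6.79%.

6.79%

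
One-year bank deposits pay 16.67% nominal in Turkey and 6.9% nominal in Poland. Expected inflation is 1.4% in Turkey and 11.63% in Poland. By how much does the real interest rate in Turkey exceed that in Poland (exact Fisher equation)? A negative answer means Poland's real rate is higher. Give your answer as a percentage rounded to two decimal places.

Turkey: (1 + 0.1667)/(1 + 0.0140) − 1 = 15.0592%
Poland: (1 + 0.0690)/(1 + 0.1163) − 1 = -4.2372%
Differential = 15.0592% − (-4.2372%) = 19.2964% → 19.30%.

19.30%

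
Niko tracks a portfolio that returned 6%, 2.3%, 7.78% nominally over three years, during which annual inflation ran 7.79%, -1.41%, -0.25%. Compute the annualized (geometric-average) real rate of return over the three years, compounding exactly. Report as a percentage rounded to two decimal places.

Nominal growth factor = 1.0600 × 1.0230 × 1.0778 = 1.16874476
Price-level growth factor = 1.0779 × 0.9859 × 0.9975 = 1.06004486
Real growth factor = 1.16874476 / 1.06004486 = 1.10254274
Annualized real rate = 1.10254274^(1/3) − 1 = 3.3075% → 3.31%.

3.31%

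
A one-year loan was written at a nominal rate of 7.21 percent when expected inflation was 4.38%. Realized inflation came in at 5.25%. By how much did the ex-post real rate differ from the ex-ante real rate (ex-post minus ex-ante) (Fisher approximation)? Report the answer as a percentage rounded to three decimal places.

Ex-ante: 7.21% − 4.38% = 2.830%
Ex-post: 7.21% − 5.25% = 1.960%
Difference (ex-post − ex-ante) = -0.8700% → -0.870%.

-0.870%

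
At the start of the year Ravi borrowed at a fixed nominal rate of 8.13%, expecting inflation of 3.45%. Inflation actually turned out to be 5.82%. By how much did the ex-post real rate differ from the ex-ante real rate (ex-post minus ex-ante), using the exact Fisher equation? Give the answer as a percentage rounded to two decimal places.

Ex-ante: (1 + 0.0813)/(1 + 0.0345) − 1 = 4.5239%
Ex-post: (1 + 0.0813)/(1 + 0.0582) − 1 = 2.1830%
Difference (ex-post − ex-ante) = -2.3410% → -2.34%.

-2.34%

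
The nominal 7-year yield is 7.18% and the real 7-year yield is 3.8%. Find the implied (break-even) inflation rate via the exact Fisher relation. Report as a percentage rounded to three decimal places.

3.256%

(1 + π) = (1 + i)/(1 + r) = 1.07180 / 1.03800 = 1.032563
Break-even inflation = 1.032563 − 1 → 3.256%.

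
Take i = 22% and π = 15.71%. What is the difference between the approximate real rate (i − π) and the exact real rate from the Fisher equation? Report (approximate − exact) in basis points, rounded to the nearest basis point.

Approximate: r ≈ 22.000% − 15.710% = 6.2900%
Exact: (1 + 0.2200)/(1 + 0.1571) − 1 = 5.4360%
Error = 6.2900% − 5.4360% = 0.8540% → 85 basis points.

85 basis points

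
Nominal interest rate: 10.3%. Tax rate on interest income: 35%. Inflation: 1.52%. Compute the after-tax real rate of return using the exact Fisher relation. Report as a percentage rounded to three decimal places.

5.098%

After-tax nominal return = 10.3% × (1 − 0.35) = 6.6950%.
1 + r = 1.06695 / 1.01520 = 1.0509752
After-tax real rate = 1.0509752 − 1 → 5.098%.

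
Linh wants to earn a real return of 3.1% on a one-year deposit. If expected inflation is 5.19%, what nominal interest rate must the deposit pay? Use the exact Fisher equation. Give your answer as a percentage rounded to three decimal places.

(1 + i) = (1 + r)(1 + π) = 1.03100 × 1.05190 = 1.0845089
i = 1.0845089 − 1, so the required nominal rate is 8.451%.

8.451%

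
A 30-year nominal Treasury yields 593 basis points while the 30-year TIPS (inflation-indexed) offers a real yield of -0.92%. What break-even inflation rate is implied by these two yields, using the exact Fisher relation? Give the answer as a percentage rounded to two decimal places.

6.91%

(1 + π) = (1 + i)/(1 + r) = 1.05930 / 0.99080 = 1.069136
Break-even inflation = 1.069136 − 1 → 6.91%.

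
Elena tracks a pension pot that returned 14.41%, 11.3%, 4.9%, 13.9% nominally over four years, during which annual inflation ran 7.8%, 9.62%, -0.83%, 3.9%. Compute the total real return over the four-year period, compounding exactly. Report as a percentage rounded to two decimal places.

Compound the nominal returns: 1.1441 × 1.1130 × 1.0490 × 1.1390 = 1.521452.
Compound inflation: 1.0780 × 1.0962 × 0.9917 × 1.0390 = 1.217599.
Deflate: 1.521452 / 1.217599 = 1.249551.
Total real return = 1.249551 − 1 → 24.96%.

24.96%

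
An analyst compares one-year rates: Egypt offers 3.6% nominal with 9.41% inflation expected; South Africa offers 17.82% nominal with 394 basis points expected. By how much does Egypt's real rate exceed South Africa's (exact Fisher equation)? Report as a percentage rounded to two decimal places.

Egypt: (1 + 0.0360)/(1 + 0.0941) − 1 = -5.3103%
South Africa: (1 + 0.1782)/(1 + 0.0394) − 1 = 13.3539%
Differential = -5.3103% − 13.3539% = -18.6642% → -18.66%.

-18.66%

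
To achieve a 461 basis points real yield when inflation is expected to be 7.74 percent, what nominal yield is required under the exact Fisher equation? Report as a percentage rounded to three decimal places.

12.707%

(1 + i) = (1 + r)(1 + π) = 1.04610 × 1.07740 = 1.12706814
i = 1.12706814 − 1, so the required nominal rate is 12.707%.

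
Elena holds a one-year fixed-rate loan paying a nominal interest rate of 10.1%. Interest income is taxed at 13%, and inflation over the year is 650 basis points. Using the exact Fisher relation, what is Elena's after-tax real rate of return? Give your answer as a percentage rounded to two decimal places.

After-tax nominal return = 10.1% × (1 − 0.13) = 8.7870%.
1 + r = 1.08787 / 1.06500 = 1.021474
After-tax real rate = 1.021474 − 1 → 2.15%.

2.15%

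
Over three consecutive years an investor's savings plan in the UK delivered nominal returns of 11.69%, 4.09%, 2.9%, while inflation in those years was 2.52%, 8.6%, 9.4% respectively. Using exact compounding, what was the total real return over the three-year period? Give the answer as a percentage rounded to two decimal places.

-1.78%

Compound the nominal returns: 1.1169 × 1.0409 × 1.0290 = 1.196296.
Compound inflation: 1.0252 × 1.0860 × 1.0940 = 1.218024.
Deflate: 1.196296 / 1.218024 = 0.982162.
Total real return = 0.982162 − 1 → -1.78%.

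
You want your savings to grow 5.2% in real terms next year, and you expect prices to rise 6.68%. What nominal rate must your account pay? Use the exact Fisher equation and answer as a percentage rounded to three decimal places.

12.227%

(1 + i) = (1 + r)(1 + π) = 1.05200 × 1.06680 = 1.1222736
i = 1.1222736 − 1, so the required nominal rate is 12.227%.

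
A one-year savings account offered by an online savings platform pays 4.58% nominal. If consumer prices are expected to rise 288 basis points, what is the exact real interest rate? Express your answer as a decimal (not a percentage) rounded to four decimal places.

By the Fisher equation, 1 + r = (1 + i)/(1 + π).
1 + r = 1.04580 / 1.02880 = 1.016524
r = 1.016524 − 1 = 1.6524%, i.e. 0.0165.

0.0165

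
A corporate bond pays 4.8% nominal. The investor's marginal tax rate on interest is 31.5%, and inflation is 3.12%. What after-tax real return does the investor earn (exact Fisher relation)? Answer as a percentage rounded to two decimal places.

After-tax nominal return = 4.8% × (1 − 0.315) = 3.2880%.
1 + r = 1.03288 / 1.03120 = 1.001629
After-tax real rate = 1.001629 − 1 → 0.16%.

0.16%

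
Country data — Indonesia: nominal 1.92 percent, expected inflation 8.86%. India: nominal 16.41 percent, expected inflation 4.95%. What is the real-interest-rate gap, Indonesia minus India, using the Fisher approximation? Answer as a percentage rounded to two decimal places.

-18.40%

Indonesia: 1.92% − 8.86% = -6.940%
India: 16.41% − 4.95% = 11.460%
Differential = -18.400% → -18.40%.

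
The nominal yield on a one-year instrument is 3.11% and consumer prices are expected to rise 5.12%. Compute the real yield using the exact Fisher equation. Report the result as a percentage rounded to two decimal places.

By the Fisher equation, 1 + r = (1 + i)/(1 + π).
1 + r = 1.03110 / 1.05120 = 0.980879
r = 0.980879 − 1 = -1.9121%, i.e. -1.91%.

-1.91%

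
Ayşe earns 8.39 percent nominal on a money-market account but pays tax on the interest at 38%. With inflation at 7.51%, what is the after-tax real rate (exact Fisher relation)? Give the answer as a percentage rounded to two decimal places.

-2.15%

After-tax nominal return = 8.39% × (1 − 0.38) = 5.2018%.
1 + r = 1.052018 / 1.07510 = 0.978530
After-tax real rate = 0.978530 − 1 → -2.15%.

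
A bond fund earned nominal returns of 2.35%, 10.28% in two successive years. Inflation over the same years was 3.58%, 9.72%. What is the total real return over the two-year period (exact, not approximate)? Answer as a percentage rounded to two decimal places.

-0.68%

Compound the nominal returns: 1.0235 × 1.1028 = 1.128716.
Compound inflation: 1.0358 × 1.0972 = 1.136480.
Deflate: 1.128716 / 1.136480 = 0.993168.
Total real return = 0.993168 − 1 → -0.68%.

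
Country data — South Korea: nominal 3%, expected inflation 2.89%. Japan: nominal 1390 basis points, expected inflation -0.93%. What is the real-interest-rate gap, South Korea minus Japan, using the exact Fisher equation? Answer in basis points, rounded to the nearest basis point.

-1486 basis points

South Korea: (1 + 0.0300)/(1 + 0.0289) − 1 = 0.1069%
Japan: (1 + 0.1390)/(1 − 0.0093) − 1 = 14.9692%
Differential = 0.1069% − 14.9692% = -14.8623% → -1486 basis points.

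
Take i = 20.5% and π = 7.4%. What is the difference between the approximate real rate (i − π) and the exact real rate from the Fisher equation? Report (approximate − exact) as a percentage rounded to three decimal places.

Approximate: r ≈ 20.500% − 7.400% = 13.1000%
Exact: (1 + 0.2050)/(1 + 0.0740) − 1 = 12.1974%
Error = 13.1000% − 12.1974% = 0.9026% → 0.903%.

0.903%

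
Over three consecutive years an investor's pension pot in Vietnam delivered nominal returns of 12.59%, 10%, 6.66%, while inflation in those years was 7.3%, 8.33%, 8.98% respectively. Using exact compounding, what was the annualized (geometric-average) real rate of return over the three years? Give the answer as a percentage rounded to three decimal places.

Nominal growth factor = 1.1259 × 1.1000 × 1.0666 = 1.32097343
Price-level growth factor = 1.0730 × 1.0833 × 1.0898 = 1.26676270
Real growth factor = 1.32097343 / 1.26676270 = 1.04279470
Annualized real rate = 1.04279470^(1/3) − 1 = 1.4066% → 1.407%.

1.407%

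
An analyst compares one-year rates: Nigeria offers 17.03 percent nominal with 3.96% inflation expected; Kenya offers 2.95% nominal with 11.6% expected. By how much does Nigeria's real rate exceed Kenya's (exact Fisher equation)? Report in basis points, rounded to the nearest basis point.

2032 basis points

Nigeria: (1 + 0.1703)/(1 + 0.0396) − 1 = 12.5721%
Kenya: (1 + 0.0295)/(1 + 0.1160) − 1 = -7.7509%
Differential = 12.5721% − (-7.7509%) = 20.3230% → 2032 basis points.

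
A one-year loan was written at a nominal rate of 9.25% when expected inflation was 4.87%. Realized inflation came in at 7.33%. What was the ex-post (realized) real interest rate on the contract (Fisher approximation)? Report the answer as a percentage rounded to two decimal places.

Ex-post: 9.25% − 7.33% = 1.920%
So the realized real rate is 1.92%.

1.92%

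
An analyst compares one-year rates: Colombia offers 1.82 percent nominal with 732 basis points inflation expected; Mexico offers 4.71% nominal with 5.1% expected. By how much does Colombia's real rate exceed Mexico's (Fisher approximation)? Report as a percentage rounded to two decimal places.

-5.11%

Colombia: 1.82% − 7.32% = -5.500%
Mexico: 4.71% − 5.1% = -0.390%
Differential = -5.110% → -5.11%.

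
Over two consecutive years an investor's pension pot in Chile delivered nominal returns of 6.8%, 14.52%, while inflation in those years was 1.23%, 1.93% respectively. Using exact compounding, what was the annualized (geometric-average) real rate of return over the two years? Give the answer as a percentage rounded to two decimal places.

8.87%

Compound the nominal returns: 1.0680 × 1.1452 = 1.22307360.
Compound inflation: 1.0123 × 1.0193 = 1.03183739.
Deflate: 1.22307360 / 1.03183739 = 1.18533561.
Annualized real rate = 1.18533561^(1/2) − 1 = 8.8731% → 8.87%.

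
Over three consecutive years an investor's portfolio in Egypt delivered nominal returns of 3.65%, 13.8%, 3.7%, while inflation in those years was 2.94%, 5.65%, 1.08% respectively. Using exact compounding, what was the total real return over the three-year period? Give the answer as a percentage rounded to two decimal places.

11.27%

Nominal growth factor = 1.0365 × 1.1380 × 1.0370 = 1.223180
Price-level growth factor = 1.0294 × 1.0565 × 1.0108 = 1.099307
Real growth factor = 1.223180 / 1.099307 = 1.112683
Total real return = 1.112683 − 1 → 11.27%.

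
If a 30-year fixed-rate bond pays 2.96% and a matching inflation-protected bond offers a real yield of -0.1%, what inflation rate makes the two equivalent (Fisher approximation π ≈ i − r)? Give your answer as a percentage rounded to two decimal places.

3.06%

π ≈ i − r = 2.96% − (-0.1%) → 3.06%.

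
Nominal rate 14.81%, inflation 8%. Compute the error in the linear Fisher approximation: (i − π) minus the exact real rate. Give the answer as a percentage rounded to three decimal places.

Approximate: r ≈ 14.810% − 8.000% = 6.8100%
Exact: (1 + 0.1481)/(1 + 0.0800) − 1 = 6.3056%
Error = 6.8100% − 6.3056% = 0.5044% → 0.504%.

0.504%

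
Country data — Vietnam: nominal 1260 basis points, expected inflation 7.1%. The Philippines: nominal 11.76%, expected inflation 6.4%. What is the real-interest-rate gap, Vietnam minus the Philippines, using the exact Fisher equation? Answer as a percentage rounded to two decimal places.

Vietnam: (1 + 0.1260)/(1 + 0.0710) − 1 = 5.1354%
The Philippines: (1 + 0.1176)/(1 + 0.0640) − 1 = 5.0376%
Differential = 5.1354% − 5.0376% = 0.0978% → 0.10%.

0.10%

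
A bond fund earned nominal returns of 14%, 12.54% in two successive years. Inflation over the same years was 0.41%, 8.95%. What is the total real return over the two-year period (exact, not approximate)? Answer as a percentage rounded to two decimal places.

17.28%

Nominal growth factor = 1.1400 × 1.1254 = 1.282956
Price-level growth factor = 1.0041 × 1.0895 = 1.093967
Real growth factor = 1.282956 / 1.093967 = 1.172756
Total real return = 1.172756 − 1 → 17.28%.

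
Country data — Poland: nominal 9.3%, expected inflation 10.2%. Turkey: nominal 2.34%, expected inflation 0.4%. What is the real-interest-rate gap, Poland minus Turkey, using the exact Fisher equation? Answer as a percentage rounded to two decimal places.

Poland: (1 + 0.0930)/(1 + 0.1020) − 1 = -0.8167%
Turkey: (1 + 0.0234)/(1 + 0.0040) − 1 = 1.9323%
Differential = -0.8167% − 1.9323% = -2.7490% → -2.75%.

-2.75%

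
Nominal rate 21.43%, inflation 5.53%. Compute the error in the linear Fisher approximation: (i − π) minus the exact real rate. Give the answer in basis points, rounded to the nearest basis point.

Approximate: r ≈ 21.430% − 5.530% = 15.9000%
Exact: (1 + 0.2143)/(1 + 0.0553) − 1 = 15.0668%
Error = 15.9000% − 15.0668% = 0.8332% → 83 basis points.

83 basis points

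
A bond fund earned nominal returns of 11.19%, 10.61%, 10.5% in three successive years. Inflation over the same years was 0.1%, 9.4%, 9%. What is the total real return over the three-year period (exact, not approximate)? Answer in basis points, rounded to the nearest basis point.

Nominal growth factor = 1.1119 × 1.1061 × 1.1050 = 1.359009
Price-level growth factor = 1.0010 × 1.0940 × 1.0900 = 1.193652
Real growth factor = 1.359009 / 1.193652 = 1.138530
Total real return = 1.138530 − 1 → 1385 basis points.

1385 basis points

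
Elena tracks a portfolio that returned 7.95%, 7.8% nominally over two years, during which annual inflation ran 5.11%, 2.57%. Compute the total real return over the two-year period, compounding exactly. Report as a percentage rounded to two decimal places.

Nominal growth factor = 1.0795 × 1.0780 = 1.163701
Price-level growth factor = 1.0511 × 1.0257 = 1.078113
Real growth factor = 1.163701 / 1.078113 = 1.079387
Total real return = 1.079387 − 1 → 7.94%.

7.94%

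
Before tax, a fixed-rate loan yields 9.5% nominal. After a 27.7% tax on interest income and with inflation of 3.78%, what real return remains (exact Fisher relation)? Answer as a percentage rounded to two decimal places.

After-tax nominal return = 9.5% × (1 − 0.277) = 6.8685%.
1 + r = 1.068685 / 1.03780 = 1.029760
After-tax real rate = 1.029760 − 1 → 2.98%.

2.98%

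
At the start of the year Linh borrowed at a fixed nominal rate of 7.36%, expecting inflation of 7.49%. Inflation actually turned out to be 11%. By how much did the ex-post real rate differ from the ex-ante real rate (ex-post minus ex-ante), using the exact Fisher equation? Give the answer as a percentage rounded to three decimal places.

-3.158%

Ex-ante: (1 + 0.0736)/(1 + 0.0749) − 1 = -0.1209%
Ex-post: (1 + 0.0736)/(1 + 0.1100) − 1 = -3.2793%
Difference (ex-post − ex-ante) = -3.1583% → -3.158%.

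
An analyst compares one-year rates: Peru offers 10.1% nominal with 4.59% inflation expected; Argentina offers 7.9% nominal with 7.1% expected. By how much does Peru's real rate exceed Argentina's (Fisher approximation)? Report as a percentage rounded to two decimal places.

Peru: 10.1% − 4.59% = 5.510%
Argentina: 7.9% − 7.1% = 0.800%
Differential = 4.710% → 4.71%.

4.71%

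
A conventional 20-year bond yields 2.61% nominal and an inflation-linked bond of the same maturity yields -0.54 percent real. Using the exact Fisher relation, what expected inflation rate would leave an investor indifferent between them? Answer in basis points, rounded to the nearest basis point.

317 basis points

(1 + π) = (1 + i)/(1 + r) = 1.02610 / 0.99460 = 1.031671
Break-even inflation = 1.031671 − 1 → 317 basis points.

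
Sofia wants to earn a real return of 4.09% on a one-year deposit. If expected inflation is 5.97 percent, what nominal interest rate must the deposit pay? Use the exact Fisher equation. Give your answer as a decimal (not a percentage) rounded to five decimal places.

(1 + i) = (1 + r)(1 + π) = 1.04090 × 1.05970 = 1.10304173
i = 1.10304173 − 1, so the required nominal rate is 0.10304.

0.10304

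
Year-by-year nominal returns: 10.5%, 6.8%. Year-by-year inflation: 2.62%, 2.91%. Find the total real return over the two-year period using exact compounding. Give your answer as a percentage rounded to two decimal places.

Nominal growth factor = 1.1050 × 1.0680 = 1.180140
Price-level growth factor = 1.0262 × 1.0291 = 1.056062
Real growth factor = 1.180140 / 1.056062 = 1.117491
Total real return = 1.117491 − 1 → 11.75%.

11.75%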